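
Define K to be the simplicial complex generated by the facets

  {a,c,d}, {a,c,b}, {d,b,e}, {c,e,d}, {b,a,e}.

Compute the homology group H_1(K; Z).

We work with the vertex ordering a < b < c < d < e. The simplices of K, each written with vertices in increasing order, are:

  0-simplices (5): a, b, c, d, e
  1-simplices (10): ab, ac, ad, ae, bc, bd, be, cd, ce, de
  2-simplices (5): abc, abe, acd, bde, cde

so the chain groups are C_0 ≅ Z^5, C_1 ≅ Z^10, C_2 ≅ Z^5.

The boundary map ∂_1: C_1 → C_0 sends each edge [p,q] (with p < q) to q − p.
As a 5×10 matrix over Z this has rank 4, with invariant factors (1,1,1,1).

∂_2: C_2 → C_1 maps a triangle to the signed sum of its edges. For instance
  ∂bde = de − be + bd,
  ∂abc = bc − ac + ab.
This gives a 10×5 integer matrix of rank 5; reducing to Smith normal form yields diagonal entries (1,1,1,1,1).

From H_k ≅ ker(∂_k) / im(∂_{k+1}) we obtain:

  H_1: rank ker ∂_1 − rank ∂_2 = (10 − 4) − 5 = 1, and the invariant factors of ∂_2 are all 1, so H_1 ≅ Z.

(K is a triangulation of the Möbius band.)

H_1 = Z.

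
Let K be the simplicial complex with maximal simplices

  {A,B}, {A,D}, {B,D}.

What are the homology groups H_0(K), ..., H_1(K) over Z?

K has 3 vertices, 3 edges.
rank ∂_0 = 0, rank ∂_1 = 2 ⇒ b_0 = 3 − 0 − 2 = 1; all invariant factors of ∂_1 are 1 so no torsion. So H_0 = Z.
rank ∂_1 = 2, rank ∂_2 = 0 ⇒ b_1 = 3 − 2 − 0 = 1. So H_1 = Z.

H_0 = Z,  H_1 = Z.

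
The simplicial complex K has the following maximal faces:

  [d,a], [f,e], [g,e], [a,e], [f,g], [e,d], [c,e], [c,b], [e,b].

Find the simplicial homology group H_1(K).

H_1 ≅ Z^3.

We work with the vertex ordering a < b < c < d < e < f < g. The simplices of K, each written with vertices in increasing order, are:

  0-simplices (7): a, b, c, d, e, f, g
  1-simplices (9): ad, ae, bc, be, ce, de, ef, eg, fg

so the chain groups are C_0 ≅ Z^7, C_1 ≅ Z^9.

Boundary ∂_1: C_1 → C_0 maps an edge to its endpoints' difference, ∂[p,q] = q − p.
The 7×9 boundary matrix has rank 6 and Smith normal form diag(1,1,1,1,1,1).

Now H_k = ker ∂_k / im ∂_{k+1}, so:

  H_1: rank ker ∂_1 − rank ∂_2 = (9 − 6) − 0 = 3, and there is no ∂_2, so H_1 = Z^3.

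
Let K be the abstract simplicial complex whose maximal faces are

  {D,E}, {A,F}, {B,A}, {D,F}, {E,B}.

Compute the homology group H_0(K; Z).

K has 5 vertices, 5 edges.
rank ∂_0 = 0, rank ∂_1 = 4 ⇒ b_0 = 5 − 0 − 4 = 1; all invariant factors of ∂_1 are 1 so no torsion. So H_0 ≅ Z.

H_0 ≅ Z.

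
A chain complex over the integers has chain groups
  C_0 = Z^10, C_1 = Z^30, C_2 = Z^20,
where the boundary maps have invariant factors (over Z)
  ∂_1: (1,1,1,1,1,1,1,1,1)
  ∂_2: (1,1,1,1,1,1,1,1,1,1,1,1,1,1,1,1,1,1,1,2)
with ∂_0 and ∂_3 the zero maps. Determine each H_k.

H_0 ≅ Z,  H_1 ≅ Z ⊕ Z/2,  H_2 = 0.

H_0: b_0 = 10 − 0 − 9 = 1; torsion from ∂_1 factors > 1: none. So H_0 ≅ Z.
H_1: b_1 = 30 − 9 − 20 = 1; torsion from ∂_2 factors > 1: [2]. So H_1 ≅ Z ⊕ Z/2.
H_2: b_2 = 20 − 20 − 0 = 0; torsion from ∂_3 factors > 1: none. So H_2 ≅ 0.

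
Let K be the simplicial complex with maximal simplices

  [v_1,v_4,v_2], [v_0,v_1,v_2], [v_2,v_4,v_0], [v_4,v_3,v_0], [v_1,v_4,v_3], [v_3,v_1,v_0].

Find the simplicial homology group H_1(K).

We work with the vertex ordering v_0 < v_1 < v_2 < v_3 < v_4. The simplices of K, each written with vertices in increasing order, are:

  0-simplices (5): [v_0], [v_1], [v_2], [v_3], [v_4]
  1-simplices (9): [v_0,v_1], [v_0,v_2], [v_0,v_3], [v_0,v_4], [v_1,v_2], [v_1,v_3], [v_1,v_4], [v_2,v_4], [v_3,v_4]
  2-simplices (6): [v_0,v_1,v_2], [v_0,v_1,v_3], [v_0,v_2,v_4], [v_0,v_3,v_4], [v_1,v_2,v_4], [v_1,v_3,v_4]

so the chain groups are C_0 ≅ Z^5, C_1 ≅ Z^9, C_2 ≅ Z^6.

Boundary ∂_1: C_1 → C_0 maps an edge to its endpoints' difference, ∂[p,q] = q − p. For instance
  ∂[v_1,v_3] = [v_3] − [v_1].
The resulting 5×9 matrix has rank 4, and its Smith normal form has invariant factors (1,1,1,1).

∂_2: C_2 → C_1 acts by ∂[p,q,r] = [q,r] − [p,r] + [p,q]. For instance
  ∂[v_1,v_3,v_4] = [v_3,v_4] − [v_1,v_4] + [v_1,v_3],
  ∂[v_1,v_2,v_4] = [v_2,v_4] − [v_1,v_4] + [v_1,v_2].
The resulting 9×6 matrix has rank 5, and its Smith normal form has invariant factors (1,1,1,1,1).

From H_k ≅ ker(∂_k) / im(∂_{k+1}) we obtain:

  H_1: rank ker ∂_1 − rank ∂_2 = (9 − 4) − 5 = 0, and the invariant factors of ∂_2 are all 1, so H_1 ≅ 0.

H_1 = 0.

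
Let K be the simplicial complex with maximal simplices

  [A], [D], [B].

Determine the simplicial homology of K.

K has 3 vertices.
rank ∂_0 = 0, rank ∂_1 = 0 ⇒ b_0 = 3 − 0 − 0 = 3. So H_0 ≅ Z^3.

H_0 ≅ Z^3.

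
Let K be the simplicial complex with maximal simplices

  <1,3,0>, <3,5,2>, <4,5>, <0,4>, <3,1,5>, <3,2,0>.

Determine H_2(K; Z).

H_2 ≅ 0.

Order the vertices as 0 < 1 < 2 < 3 < 4 < 5. Listing each simplex with vertices in this order, K has dimension 2 with simplices:

  0-simplices (6): [0], [1], [2], [3], [4], [5]
  1-simplices (10): [0,1], [0,2], [0,3], [0,4], [1,3], [1,5], [2,3], [2,5], [3,5], [4,5]
  2-simplices (4): [0,1,3], [0,2,3], [1,3,5], [2,3,5]

Hence C_0 ≅ Z^6, C_1 ≅ Z^10, C_2 ≅ Z^4.

Boundary ∂_1: C_1 → C_0 sends each edge [p,q] (with p < q) to q − p. For instance
  ∂[0,4] = [4] − [0].
This gives a 6×10 integer matrix of rank 5; reducing to Smith normal form yields diagonal entries (1,1,1,1,1).

The boundary map ∂_2: C_2 → C_1 sends each 2-simplex [p,q,r] to [q,r] − [p,r] + [p,q]. For instance
  ∂[1,3,5] = [3,5] − [1,5] + [1,3],
  ∂[0,2,3] = [2,3] − [0,3] + [0,2].
The 10×4 boundary matrix has rank 4 and Smith normal form diag(1,1,1,1).

Now H_k = ker ∂_k / im ∂_{k+1}, so:

  H_2: rank ker ∂_2 − rank ∂_3 = (4 − 4) − 0 = 0, and there is no ∂_3, so H_2 = 0.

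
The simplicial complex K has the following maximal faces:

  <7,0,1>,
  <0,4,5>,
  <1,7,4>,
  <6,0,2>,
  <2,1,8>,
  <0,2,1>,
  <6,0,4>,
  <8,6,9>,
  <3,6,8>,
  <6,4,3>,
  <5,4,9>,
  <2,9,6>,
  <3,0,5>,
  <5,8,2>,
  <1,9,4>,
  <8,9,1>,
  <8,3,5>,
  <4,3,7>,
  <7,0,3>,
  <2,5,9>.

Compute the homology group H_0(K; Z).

H_0 = Z.

We work with the vertex ordering 0 < 1 < 2 < 3 < 4 < 5 < 6 < 7 < 8 < 9. The simplices of K, each written with vertices in increasing order, are:

  0-simplices (10): [0], [1], [2], [3], [4], [5], [6], [7], [8], [9]
  1-simplices (30): (30 of them)
  2-simplices (20): (20 of them)

Hence C_0 ≅ Z^10, C_1 ≅ Z^30, C_2 ≅ Z^20.

The boundary map ∂_1: C_1 → C_0 maps an edge to its endpoints' difference, ∂[p,q] = q − p.
The resulting 10×30 matrix has rank 9, and its Smith normal form has invariant factors (1,1,1,1,1,1,1,1,1).

Boundary ∂_2: C_2 → C_1 maps a triangle to the signed sum of its edges. For instance
  ∂[6,8,9] = [8,9] − [6,9] + [6,8],
  ∂[1,4,7] = [4,7] − [1,7] + [1,4].
The resulting 30×20 matrix has rank 20, and its Smith normal form has invariant factors (1,1,1,1,1,1,1,1,1,1,1,1,1,1,1,1,1,1,1,2).

Now H_k = ker ∂_k / im ∂_{k+1}, so:

  H_0: rank C_0 − rank ∂_1 = 10 − 9 = 1, and the invariant factors of ∂_1 are all 1, so H_0 ≅ Z.

(K is a triangulation of the Klein bottle.)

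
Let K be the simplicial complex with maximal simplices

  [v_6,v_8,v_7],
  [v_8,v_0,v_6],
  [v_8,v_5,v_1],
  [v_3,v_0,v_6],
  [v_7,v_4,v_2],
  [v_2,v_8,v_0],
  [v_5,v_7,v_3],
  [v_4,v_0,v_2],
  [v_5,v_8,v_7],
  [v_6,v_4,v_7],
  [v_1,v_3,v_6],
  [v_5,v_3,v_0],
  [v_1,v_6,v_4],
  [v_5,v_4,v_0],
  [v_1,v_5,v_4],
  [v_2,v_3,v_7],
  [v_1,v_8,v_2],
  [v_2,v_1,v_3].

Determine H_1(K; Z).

Fix the vertex order v_0 < v_1 < v_2 < v_3 < v_4 < v_5 < v_6 < v_7 < v_8 and write every simplex with vertices in increasing order. Then dim K = 2 and the simplices of K are:

  0-simplices (9): [v_0], [v_1], [v_2], [v_3], [v_4], [v_5], [v_6], [v_7], [v_8]
  1-simplices (27): (27 of them)
  2-simplices (18): (18 of them)

giving chain groups C_0 ≅ Z^9, C_1 ≅ Z^27, C_2 ≅ Z^18.

The boundary map ∂_1: C_1 → C_0 is given by ∂[p,q] = [q] − [p]. For instance
  ∂[v_1,v_6] = [v_6] − [v_1].
The resulting 9×27 matrix has rank 8, and its Smith normal form has invariant factors (1,1,1,1,1,1,1,1).

∂_2: C_2 → C_1 acts by ∂[p,q,r] = [q,r] − [p,r] + [p,q]. For instance
  ∂[v_0,v_2,v_8] = [v_2,v_8] − [v_0,v_8] + [v_0,v_2],
  ∂[v_3,v_5,v_7] = [v_5,v_7] − [v_3,v_7] + [v_3,v_5].
The resulting 27×18 matrix has rank 17, and its Smith normal form has invariant factors (1,1,1,1,1,1,1,1,1,1,1,1,1,1,1,1,1).

Now H_k = ker ∂_k / im ∂_{k+1}, so:

  H_1: rank ker ∂_1 − rank ∂_2 = (27 − 8) − 17 = 2, and the invariant factors of ∂_2 are all 1, so H_1 = Z^2.

H_1 = Z^2.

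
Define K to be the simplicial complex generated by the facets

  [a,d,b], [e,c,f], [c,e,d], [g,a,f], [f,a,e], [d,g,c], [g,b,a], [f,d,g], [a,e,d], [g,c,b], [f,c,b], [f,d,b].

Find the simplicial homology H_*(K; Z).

Order the vertices as a < b < c < d < e < f < g. Listing each simplex with vertices in this order, K has dimension 2 with simplices:

  0-simplices (7): a, b, c, d, e, f, g
  1-simplices (18): ab, ad, ae, af, ag, bc, bd, bf, bg, cd, ce, cf, cg, de, df, dg, ef, fg
  2-simplices (12): abd, abg, ade, aef, afg, bcf, bcg, bdf, cde, cdg, cef, dfg

Hence C_0 ≅ Z^7, C_1 ≅ Z^18, C_2 ≅ Z^12.

∂_1: C_1 → C_0 is given by ∂[p,q] = [q] − [p]. For instance
  ∂de = e − d.
This gives a 7×18 integer matrix of rank 6; reducing to Smith normal form yields diagonal entries (1,1,1,1,1,1).

The boundary map ∂_2: C_2 → C_1 acts by ∂[p,q,r] = [q,r] − [p,r] + [p,q]. For instance
  ∂afg = fg − ag + af,
  ∂abd = bd − ad + ab.
This gives a 18×12 integer matrix of rank 12; reducing to Smith normal form yields diagonal entries (1,1,1,1,1,1,1,1,1,1,1,2).

From H_k ≅ ker(∂_k) / im(∂_{k+1}) we obtain:

  H_0: rank C_0 − rank ∂_1 = 7 − 6 = 1, and the invariant factors of ∂_1 are all 1, so H_0 ≅ Z.
  H_1: rank ker ∂_1 − rank ∂_2 = (18 − 6) − 12 = 0, and ∂_2 has invariant factor 2 > 1, so H_1 ≅ Z/2.
  H_2: rank ker ∂_2 − rank ∂_3 = (12 − 12) − 0 = 0, and there is no ∂_3, so H_2 ≅ 0.

(K is a triangulation of the real projective plane RP^2.)

H_0 = Z,  H_1 = Z/2,  H_2 = 0.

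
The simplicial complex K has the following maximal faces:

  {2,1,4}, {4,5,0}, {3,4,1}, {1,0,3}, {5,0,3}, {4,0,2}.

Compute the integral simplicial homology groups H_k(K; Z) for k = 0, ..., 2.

H_0 = Z,  H_1 = Z,  H_2 = 0.

Take the total order 0 < 1 < 2 < 3 < 4 < 5 on the vertex set. Then K (dimension 2) consists of the simplices:

  0-simplices (6): [0], [1], [2], [3], [4], [5]
  1-simplices (12): [0,1], [0,2], [0,3], [0,4], [0,5], [1,2], [1,3], [1,4], [2,4], [3,4], [3,5], [4,5]
  2-simplices (6): [0,1,3], [0,2,4], [0,3,5], [0,4,5], [1,2,4], [1,3,4]

giving chain groups C_0 ≅ Z^6, C_1 ≅ Z^12, C_2 ≅ Z^6.

Boundary ∂_1: C_1 → C_0 is given by ∂[p,q] = [q] − [p]. For instance
  ∂[0,4] = [4] − [0].
This gives a 6×12 integer matrix of rank 5; reducing to Smith normal form yields diagonal entries (1,1,1,1,1).

∂_2: C_2 → C_1 acts by ∂[p,q,r] = [q,r] − [p,r] + [p,q]. For instance
  ∂[1,3,4] = [3,4] − [1,4] + [1,3],
  ∂[1,2,4] = [2,4] − [1,4] + [1,2].
The resulting 12×6 matrix has rank 6, and its Smith normal form has invariant factors (1,1,1,1,1,1).

Computing H_k = (kernel of ∂_k) / (image of ∂_{k+1}):

  H_0: rank C_0 − rank ∂_1 = 6 − 5 = 1, and the invariant factors of ∂_1 are all 1, so H_0 = Z.
  H_1: rank ker ∂_1 − rank ∂_2 = (12 − 5) − 6 = 1, and the invariant factors of ∂_2 are all 1, so H_1 = Z.
  H_2: rank ker ∂_2 − rank ∂_3 = (6 − 6) − 0 = 0, and there is no ∂_3, so H_2 = 0.

(K is a triangulation of the cylinder S^1 x I.)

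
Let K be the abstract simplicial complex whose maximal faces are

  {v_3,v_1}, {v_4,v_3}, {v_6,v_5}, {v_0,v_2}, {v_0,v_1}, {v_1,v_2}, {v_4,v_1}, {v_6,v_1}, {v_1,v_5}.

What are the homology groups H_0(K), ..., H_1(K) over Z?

H_0 ≅ Z,  H_1 ≅ Z^3.

K has 7 vertices, 9 edges.
rank ∂_0 = 0, rank ∂_1 = 6 ⇒ b_0 = 7 − 0 − 6 = 1; all invariant factors of ∂_1 are 1 so no torsion. So H_0 = Z.
rank ∂_1 = 6, rank ∂_2 = 0 ⇒ b_1 = 9 − 6 − 0 = 3. So H_1 = Z^3.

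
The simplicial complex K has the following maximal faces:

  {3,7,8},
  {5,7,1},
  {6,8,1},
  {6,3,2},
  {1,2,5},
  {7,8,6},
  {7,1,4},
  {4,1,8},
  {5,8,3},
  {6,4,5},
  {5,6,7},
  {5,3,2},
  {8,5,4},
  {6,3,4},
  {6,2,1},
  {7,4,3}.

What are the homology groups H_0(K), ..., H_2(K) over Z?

H_0 = Z,  H_1 = Z^2,  H_2 = Z.

Order the vertices as 1 < 2 < 3 < 4 < 5 < 6 < 7 < 8. Listing each simplex with vertices in this order, K has dimension 2 with simplices:

  0-simplices (8): [1], [2], [3], [4], [5], [6], [7], [8]
  1-simplices (24): (24 of them)
  2-simplices (16): [1,2,5], [1,2,6], [1,4,7], [1,4,8], [1,5,7], [1,6,8], [2,3,5], [2,3,6], [3,4,6], [3,4,7], [3,5,8], [3,7,8], [4,5,6], [4,5,8], [5,6,7], [6,7,8]

so the chain groups are C_0 ≅ Z^8, C_1 ≅ Z^24, C_2 ≅ Z^16.

∂_1: C_1 → C_0 maps an edge to its endpoints' difference, ∂[p,q] = q − p. For instance
  ∂[1,6] = [6] − [1].
The resulting 8×24 matrix has rank 7, and its Smith normal form has invariant factors (1,1,1,1,1,1,1).

The boundary map ∂_2: C_2 → C_1 maps a triangle to the signed sum of its edges. For instance
  ∂[6,7,8] = [7,8] − [6,8] + [6,7],
  ∂[3,4,7] = [4,7] − [3,7] + [3,4].
This gives a 24×16 integer matrix of rank 15; reducing to Smith normal form yields diagonal entries (1,1,1,1,1,1,1,1,1,1,1,1,1,1,1).

Now H_k = ker ∂_k / im ∂_{k+1}, so:

  H_0: rank C_0 − rank ∂_1 = 8 − 7 = 1, and the invariant factors of ∂_1 are all 1, so H_0 ≅ Z.
  H_1: rank ker ∂_1 − rank ∂_2 = (24 − 7) − 15 = 2, and the invariant factors of ∂_2 are all 1, so H_1 ≅ Z^2.
  H_2: rank ker ∂_2 − rank ∂_3 = (16 − 15) − 0 = 1, and there is no ∂_3, so H_2 ≅ Z.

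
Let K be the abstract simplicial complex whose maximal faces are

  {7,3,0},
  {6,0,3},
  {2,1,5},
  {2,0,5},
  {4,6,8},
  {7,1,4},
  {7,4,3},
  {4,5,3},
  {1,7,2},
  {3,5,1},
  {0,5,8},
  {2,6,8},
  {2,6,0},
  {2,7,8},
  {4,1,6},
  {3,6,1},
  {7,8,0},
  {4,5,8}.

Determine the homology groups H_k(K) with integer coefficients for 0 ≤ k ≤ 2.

We work with the vertex ordering 0 < 1 < 2 < 3 < 4 < 5 < 6 < 7 < 8. The simplices of K, each written with vertices in increasing order, are:

  0-simplices (9): [0], [1], [2], [3], [4], [5], [6], [7], [8]
  1-simplices (27): (27 of them)
  2-simplices (18): [0,2,5], [0,2,6], [0,3,6], [0,3,7], [0,5,8], [0,7,8], [1,2,5], [1,2,7], [1,3,5], [1,3,6], [1,4,6], [1,4,7], [2,6,8], [2,7,8], [3,4,5], [3,4,7], [4,5,8], [4,6,8]

giving chain groups C_0 ≅ Z^9, C_1 ≅ Z^27, C_2 ≅ Z^18.

The boundary map ∂_1: C_1 → C_0 is given by ∂[p,q] = [q] − [p].
The resulting 9×27 matrix has rank 8, and its Smith normal form has invariant factors (1,1,1,1,1,1,1,1).

Boundary ∂_2: C_2 → C_1 sends each 2-simplex [p,q,r] to [q,r] − [p,r] + [p,q]. For instance
  ∂[1,2,5] = [2,5] − [1,5] + [1,2],
  ∂[4,5,8] = [5,8] − [4,8] + [4,5].
As a 27×18 matrix over Z this has rank 18, with invariant factors (1,1,1,1,1,1,1,1,1,1,1,1,1,1,1,1,1,2).

Now H_k = ker ∂_k / im ∂_{k+1}, so:

  H_0: rank C_0 − rank ∂_1 = 9 − 8 = 1, and the invariant factors of ∂_1 are all 1, so H_0 ≅ Z.
  H_1: rank ker ∂_1 − rank ∂_2 = (27 − 8) − 18 = 1, and ∂_2 has invariant factor 2 > 1, so H_1 ≅ Z ⊕ Z/2Z.
  H_2: rank ker ∂_2 − rank ∂_3 = (18 − 18) − 0 = 0, and there is no ∂_3, so H_2 ≅ 0.

H_0 = Z,  H_1 = Z ⊕ Z/2Z,  H_2 = 0.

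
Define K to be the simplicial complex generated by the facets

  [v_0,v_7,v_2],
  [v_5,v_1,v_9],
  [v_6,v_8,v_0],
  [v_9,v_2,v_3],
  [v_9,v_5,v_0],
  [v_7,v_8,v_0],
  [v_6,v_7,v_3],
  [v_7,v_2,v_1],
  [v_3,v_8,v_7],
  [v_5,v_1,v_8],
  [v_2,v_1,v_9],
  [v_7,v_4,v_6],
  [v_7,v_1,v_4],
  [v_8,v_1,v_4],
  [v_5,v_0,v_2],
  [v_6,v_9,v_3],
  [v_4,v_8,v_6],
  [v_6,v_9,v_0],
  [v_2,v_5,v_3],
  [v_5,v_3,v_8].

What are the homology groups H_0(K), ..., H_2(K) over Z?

K has 10 vertices, 30 edges, 20 triangles.
rank ∂_0 = 0, rank ∂_1 = 9 ⇒ b_0 = 10 − 0 − 9 = 1; all invariant factors of ∂_1 are 1 so no torsion. So H_0 ≅ Z.
rank ∂_1 = 9, rank ∂_2 = 20 ⇒ b_1 = 30 − 9 − 20 = 1; ∂_2 has invariant factor(s) [2] giving torsion. So H_1 ≅ Z × Z/2.
rank ∂_2 = 20, rank ∂_3 = 0 ⇒ b_2 = 20 − 20 − 0 = 0. So H_2 ≅ 0.

H_0 ≅ Z,  H_1 ≅ Z × Z/2,  H_2 = 0.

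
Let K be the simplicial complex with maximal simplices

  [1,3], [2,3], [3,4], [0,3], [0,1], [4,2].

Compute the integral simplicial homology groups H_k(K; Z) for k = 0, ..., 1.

H_0 ≅ Z,  H_1 ≅ Z^2.

Take the total order 0 < 1 < 2 < 3 < 4 on the vertex set. Then K (dimension 1) consists of the simplices:

  0-simplices (5): [0], [1], [2], [3], [4]
  1-simplices (6): [0,1], [0,3], [1,3], [2,3], [2,4], [3,4]

so the chain groups are C_0 ≅ Z^5, C_1 ≅ Z^6.

The boundary map ∂_1: C_1 → C_0 is given by ∂[p,q] = [q] − [p]. For instance
  ∂[0,3] = [3] − [0].
This gives a 5×6 integer matrix of rank 4; reducing to Smith normal form yields diagonal entries (1,1,1,1).

From H_k ≅ ker(∂_k) / im(∂_{k+1}) we obtain:

  H_0: rank C_0 − rank ∂_1 = 5 − 4 = 1, and the invariant factors of ∂_1 are all 1, so H_0 ≅ Z.
  H_1: rank ker ∂_1 − rank ∂_2 = (6 − 4) − 0 = 2, and there is no ∂_2, so H_1 ≅ Z^2.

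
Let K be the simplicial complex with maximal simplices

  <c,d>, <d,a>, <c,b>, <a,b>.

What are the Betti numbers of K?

b_0 = 1, b_1 = 1.

Take the total order a < b < c < d on the vertex set. Then K (dimension 1) consists of the simplices:

  0-simplices (4): a, b, c, d
  1-simplices (4): ab, ad, bc, cd

Hence C_0 ≅ Z^4, C_1 ≅ Z^4.

Boundary ∂_1: C_1 → C_0 sends each edge [p,q] (with p < q) to q − p.
The 4×4 boundary matrix has rank 3 and Smith normal form diag(1,1,1).

Reading off H_k = ker ∂_k / im ∂_{k+1}:

  H_0: rank C_0 − rank ∂_1 = 4 − 3 = 1, and the invariant factors of ∂_1 are all 1, so H_0 ≅ Z.
  H_1: rank ker ∂_1 − rank ∂_2 = (4 − 3) − 0 = 1, and there is no ∂_2, so H_1 ≅ Z.

(K is a triangulation of the circle S^1.)

Hence the Betti numbers are b_0 = 1, b_1 = 1.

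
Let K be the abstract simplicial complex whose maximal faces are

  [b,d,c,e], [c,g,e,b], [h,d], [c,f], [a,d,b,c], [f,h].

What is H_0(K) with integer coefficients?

H_0 = Z.

Order the vertices as a < b < c < d < e < f < g < h. Listing each simplex with vertices in this order, K has dimension 3 with simplices:

  0-simplices (8): a, b, c, d, e, f, g, h
  1-simplices (15): ab, ac, ad, bc, bd, be, bg, cd, ce, cf, cg, de, dh, eg, fh
  2-simplices (10): abc, abd, acd, bcd, bce, bcg, bde, beg, cde, ceg
  3-simplices (3): abcd, bcde, bceg

giving chain groups C_0 ≅ Z^8, C_1 ≅ Z^15, C_2 ≅ Z^10, C_3 ≅ Z^3.

∂_1: C_1 → C_0 sends each edge [p,q] (with p < q) to q − p. For instance
  ∂dh = h − d.
The 8×15 boundary matrix has rank 7 and Smith normal form diag(1,1,1,1,1,1,1).

∂_2: C_2 → C_1 acts by ∂[p,q,r] = [q,r] − [p,r] + [p,q]. For instance
  ∂bcg = cg − bg + bc,
  ∂abd = bd − ad + ab.
As a 15×10 matrix over Z this has rank 7, with invariant factors (1,1,1,1,1,1,1).

∂_3: C_3 → C_2 sends each 3-simplex σ to the alternating sum Σ_i (−1)^i (σ with its i-th vertex removed). For instance
  ∂bceg = ceg − beg + bcg − bce,
  ∂bcde = cde − bde + bce − bcd.
This gives a 10×3 integer matrix of rank 3; reducing to Smith normal form yields diagonal entries (1,1,1).

Computing H_k = (kernel of ∂_k) / (image of ∂_{k+1}):

  H_0: rank C_0 − rank ∂_1 = 8 − 7 = 1, and the invariant factors of ∂_1 are all 1, so H_0 = Z.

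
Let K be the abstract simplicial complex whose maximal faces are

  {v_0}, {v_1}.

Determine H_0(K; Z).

H_0 = Z^2.

Take the total order v_0 < v_1 on the vertex set. Then K (dimension 0) consists of the simplices:

  0-simplices (2): [v_0], [v_1]

so the chain groups are C_0 ≅ Z^2.

From H_k ≅ ker(∂_k) / im(∂_{k+1}) we obtain:

  H_0: rank C_0 − rank ∂_1 = 2 − 0 = 2, and there is no ∂_1, so H_0 = Z^2.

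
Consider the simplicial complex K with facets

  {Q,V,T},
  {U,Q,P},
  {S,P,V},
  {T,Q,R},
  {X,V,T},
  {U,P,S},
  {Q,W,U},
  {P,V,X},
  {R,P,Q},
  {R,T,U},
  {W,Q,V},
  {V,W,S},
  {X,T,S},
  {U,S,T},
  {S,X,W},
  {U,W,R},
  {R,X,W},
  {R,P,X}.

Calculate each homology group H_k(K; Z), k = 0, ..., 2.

H_0 = Z,  H_1 = Z ⊕ Z/2Z,  H_2 = 0.

Take the total order P < Q < R < S < T < U < V < W < X on the vertex set. Then K (dimension 2) consists of the simplices:

  0-simplices (9): P, Q, R, S, T, U, V, W, X
  1-simplices (27): PQ, PR, PS, PU, PV, PX, QR, QT, QU, QV, QW, RT, RU, RW, RX, ST, SU, SV, SW, SX, TU, TV, TX, UW, VW, VX, WX
  2-simplices (18): PQR, PQU, PRX, PSU, PSV, PVX, QRT, QTV, QUW, QVW, RTU, RUW, RWX, STU, STX, SVW, SWX, TVX

so the chain groups are C_0 ≅ Z^9, C_1 ≅ Z^27, C_2 ≅ Z^18.

∂_1: C_1 → C_0 sends each edge [p,q] (with p < q) to q − p. For instance
  ∂WX = X − W.
As a 9×27 matrix over Z this has rank 8, with invariant factors (1,1,1,1,1,1,1,1).

The boundary map ∂_2: C_2 → C_1 maps a triangle to the signed sum of its edges. For instance
  ∂RWX = WX − RX + RW,
  ∂RTU = TU − RU + RT.
The resulting 27×18 matrix has rank 18, and its Smith normal form has invariant factors (1,1,1,1,1,1,1,1,1,1,1,1,1,1,1,1,1,2).

Now H_k = ker ∂_k / im ∂_{k+1}, so:

  H_0: rank C_0 − rank ∂_1 = 9 − 8 = 1, and the invariant factors of ∂_1 are all 1, so H_0 = Z.
  H_1: rank ker ∂_1 − rank ∂_2 = (27 − 8) − 18 = 1, and ∂_2 has invariant factor 2 > 1, so H_1 = Z ⊕ Z/2Z.
  H_2: rank ker ∂_2 − rank ∂_3 = (18 − 18) − 0 = 0, and there is no ∂_3, so H_2 = 0.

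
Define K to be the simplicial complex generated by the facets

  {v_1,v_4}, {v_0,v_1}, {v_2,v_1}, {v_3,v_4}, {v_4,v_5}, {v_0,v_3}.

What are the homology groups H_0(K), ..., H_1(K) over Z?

K has 6 vertices, 6 edges.
rank ∂_0 = 0, rank ∂_1 = 5 ⇒ b_0 = 6 − 0 − 5 = 1; all invariant factors of ∂_1 are 1 so no torsion. So H_0 = Z.
rank ∂_1 = 5, rank ∂_2 = 0 ⇒ b_1 = 6 − 5 − 0 = 1. So H_1 = Z.

H_0 = Z,  H_1 = Z.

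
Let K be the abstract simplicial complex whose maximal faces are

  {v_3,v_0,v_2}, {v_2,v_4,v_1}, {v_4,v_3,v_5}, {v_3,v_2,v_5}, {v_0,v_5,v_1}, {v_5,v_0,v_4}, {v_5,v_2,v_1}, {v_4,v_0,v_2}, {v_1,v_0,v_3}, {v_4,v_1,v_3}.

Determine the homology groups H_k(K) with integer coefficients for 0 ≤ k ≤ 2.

Fix the vertex order v_0 < v_1 < v_2 < v_3 < v_4 < v_5 and write every simplex with vertices in increasing order. Then dim K = 2 and the simplices of K are:

  0-simplices (6): [v_0], [v_1], [v_2], [v_3], [v_4], [v_5]
  1-simplices (15): (15 of them)
  2-simplices (10): [v_0,v_1,v_3], [v_0,v_1,v_5], [v_0,v_2,v_3], [v_0,v_2,v_4], [v_0,v_4,v_5], [v_1,v_2,v_4], [v_1,v_2,v_5], [v_1,v_3,v_4], [v_2,v_3,v_5], [v_3,v_4,v_5]

giving chain groups C_0 ≅ Z^6, C_1 ≅ Z^15, C_2 ≅ Z^10.

∂_1: C_1 → C_0 is given by ∂[p,q] = [q] − [p]. For instance
  ∂[v_1,v_2] = [v_2] − [v_1].
As a 6×15 matrix over Z this has rank 5, with invariant factors (1,1,1,1,1).

Boundary ∂_2: C_2 → C_1 sends each 2-simplex [p,q,r] to [q,r] − [p,r] + [p,q]. For instance
  ∂[v_0,v_2,v_4] = [v_2,v_4] − [v_0,v_4] + [v_0,v_2],
  ∂[v_1,v_3,v_4] = [v_3,v_4] − [v_1,v_4] + [v_1,v_3].
As a 15×10 matrix over Z this has rank 10, with invariant factors (1,1,1,1,1,1,1,1,1,2).

Computing H_k = (kernel of ∂_k) / (image of ∂_{k+1}):

  H_0: rank C_0 − rank ∂_1 = 6 − 5 = 1, and the invariant factors of ∂_1 are all 1, so H_0 ≅ Z.
  H_1: rank ker ∂_1 − rank ∂_2 = (15 − 5) − 10 = 0, and ∂_2 has invariant factor 2 > 1, so H_1 ≅ Z/2.
  H_2: rank ker ∂_2 − rank ∂_3 = (10 − 10) − 0 = 0, and there is no ∂_3, so H_2 ≅ 0.

H_0 ≅ Z,  H_1 ≅ Z/2,  H_2 = 0.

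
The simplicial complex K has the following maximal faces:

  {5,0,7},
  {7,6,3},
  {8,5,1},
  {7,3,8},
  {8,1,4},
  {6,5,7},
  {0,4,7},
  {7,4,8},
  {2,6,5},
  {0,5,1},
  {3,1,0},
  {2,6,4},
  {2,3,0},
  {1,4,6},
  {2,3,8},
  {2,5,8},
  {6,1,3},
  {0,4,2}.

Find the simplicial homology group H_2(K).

H_2 ≅ Z.

K has 9 vertices, 27 edges, 18 triangles.
rank ∂_2 = 17, rank ∂_3 = 0 ⇒ b_2 = 18 − 17 − 0 = 1. So H_2 = Z.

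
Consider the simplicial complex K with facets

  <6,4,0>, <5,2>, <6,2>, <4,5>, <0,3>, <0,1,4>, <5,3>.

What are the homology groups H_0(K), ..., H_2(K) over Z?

H_0 = Z,  H_1 = Z^2,  H_2 = 0.

We work with the vertex ordering 0 < 1 < 2 < 3 < 4 < 5 < 6. The simplices of K, each written with vertices in increasing order, are:

  0-simplices (7): [0], [1], [2], [3], [4], [5], [6]
  1-simplices (10): [0,1], [0,3], [0,4], [0,6], [1,4], [2,5], [2,6], [3,5], [4,5], [4,6]
  2-simplices (2): [0,1,4], [0,4,6]

giving chain groups C_0 ≅ Z^7, C_1 ≅ Z^10, C_2 ≅ Z^2.

Boundary ∂_1: C_1 → C_0 is given by ∂[p,q] = [q] − [p].
The 7×10 boundary matrix has rank 6 and Smith normal form diag(1,1,1,1,1,1).

Boundary ∂_2: C_2 → C_1 sends each 2-simplex [p,q,r] to [q,r] − [p,r] + [p,q]. For instance
  ∂[0,4,6] = [4,6] − [0,6] + [0,4],
  ∂[0,1,4] = [1,4] − [0,4] + [0,1].
This gives a 10×2 integer matrix of rank 2; reducing to Smith normal form yields diagonal entries (1,1).

Now H_k = ker ∂_k / im ∂_{k+1}, so:

  H_0: rank C_0 − rank ∂_1 = 7 − 6 = 1, and the invariant factors of ∂_1 are all 1, so H_0 ≅ Z.
  H_1: rank ker ∂_1 − rank ∂_2 = (10 − 6) − 2 = 2, and the invariant factors of ∂_2 are all 1, so H_1 ≅ Z^2.
  H_2: rank ker ∂_2 − rank ∂_3 = (2 − 2) − 0 = 0, and there is no ∂_3, so H_2 ≅ 0.

As a check, the Euler characteristic is 7 − 10 + 2 = -1, which agrees with 1 − 2 + 0 = -1.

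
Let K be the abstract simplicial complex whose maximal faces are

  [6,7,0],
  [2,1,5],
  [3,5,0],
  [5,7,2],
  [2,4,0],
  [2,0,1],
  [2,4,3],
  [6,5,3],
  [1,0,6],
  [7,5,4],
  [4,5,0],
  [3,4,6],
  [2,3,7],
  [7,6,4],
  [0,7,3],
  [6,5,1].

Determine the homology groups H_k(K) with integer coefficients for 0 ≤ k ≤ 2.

Fix the vertex order 0 < 1 < 2 < 3 < 4 < 5 < 6 < 7 and write every simplex with vertices in increasing order. Then dim K = 2 and the simplices of K are:

  0-simplices (8): [0], [1], [2], [3], [4], [5], [6], [7]
  1-simplices (24): (24 of them)
  2-simplices (16): [0,1,2], [0,1,6], [0,2,4], [0,3,5], [0,3,7], [0,4,5], [0,6,7], [1,2,5], [1,5,6], [2,3,4], [2,3,7], [2,5,7], [3,4,6], [3,5,6], [4,5,7], [4,6,7]

so the chain groups are C_0 ≅ Z^8, C_1 ≅ Z^24, C_2 ≅ Z^16.

∂_1: C_1 → C_0 sends each edge [p,q] (with p < q) to q − p. For instance
  ∂[0,5] = [5] − [0].
This gives a 8×24 integer matrix of rank 7; reducing to Smith normal form yields diagonal entries (1,1,1,1,1,1,1).

The boundary map ∂_2: C_2 → C_1 sends each 2-simplex [p,q,r] to [q,r] − [p,r] + [p,q]. For instance
  ∂[0,1,2] = [1,2] − [0,2] + [0,1],
  ∂[2,5,7] = [5,7] − [2,7] + [2,5].
The 24×16 boundary matrix has rank 15 and Smith normal form diag(1,1,1,1,1,1,1,1,1,1,1,1,1,1,1).

Now H_k = ker ∂_k / im ∂_{k+1}, so:

  H_0: rank C_0 − rank ∂_1 = 8 − 7 = 1, and the invariant factors of ∂_1 are all 1, so H_0 ≅ Z.
  H_1: rank ker ∂_1 − rank ∂_2 = (24 − 7) − 15 = 2, and the invariant factors of ∂_2 are all 1, so H_1 ≅ Z^2.
  H_2: rank ker ∂_2 − rank ∂_3 = (16 − 15) − 0 = 1, and there is no ∂_3, so H_2 ≅ Z.

(K is a triangulation of the torus T^2.)

H_0 ≅ Z,  H_1 ≅ Z^2,  H_2 ≅ Z.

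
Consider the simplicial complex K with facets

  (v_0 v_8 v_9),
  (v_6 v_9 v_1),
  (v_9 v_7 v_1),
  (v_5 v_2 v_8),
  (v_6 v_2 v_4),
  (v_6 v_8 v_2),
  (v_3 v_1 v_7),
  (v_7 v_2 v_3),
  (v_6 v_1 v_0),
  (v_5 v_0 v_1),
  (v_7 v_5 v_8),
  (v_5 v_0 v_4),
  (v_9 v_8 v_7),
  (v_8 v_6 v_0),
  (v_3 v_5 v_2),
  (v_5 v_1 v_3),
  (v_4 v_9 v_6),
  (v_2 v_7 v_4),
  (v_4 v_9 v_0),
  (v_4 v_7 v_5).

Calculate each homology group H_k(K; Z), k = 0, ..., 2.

H_0 ≅ Z,  H_1 ≅ Z ⊕ Z/2Z,  H_2 = 0.

Fix the vertex order v_0 < v_1 < v_2 < v_3 < v_4 < v_5 < v_6 < v_7 < v_8 < v_9 and write every simplex with vertices in increasing order. Then dim K = 2 and the simplices of K are:

  0-simplices (10): [v_0], [v_1], [v_2], [v_3], [v_4], [v_5], [v_6], [v_7], [v_8], [v_9]
  1-simplices (30): (30 of them)
  2-simplices (20): (20 of them)

Hence C_0 ≅ Z^10, C_1 ≅ Z^30, C_2 ≅ Z^20.

Boundary ∂_1: C_1 → C_0 is given by ∂[p,q] = [q] − [p]. For instance
  ∂[v_7,v_8] = [v_8] − [v_7].
As a 10×30 matrix over Z this has rank 9, with invariant factors (1,1,1,1,1,1,1,1,1).

Boundary ∂_2: C_2 → C_1 acts by ∂[p,q,r] = [q,r] − [p,r] + [p,q]. For instance
  ∂[v_1,v_7,v_9] = [v_7,v_9] − [v_1,v_9] + [v_1,v_7],
  ∂[v_2,v_3,v_5] = [v_3,v_5] − [v_2,v_5] + [v_2,v_3].
As a 30×20 matrix over Z this has rank 20, with invariant factors (1,1,1,1,1,1,1,1,1,1,1,1,1,1,1,1,1,1,1,2).

Reading off H_k = ker ∂_k / im ∂_{k+1}:

  H_0: rank C_0 − rank ∂_1 = 10 − 9 = 1, and the invariant factors of ∂_1 are all 1, so H_0 = Z.
  H_1: rank ker ∂_1 − rank ∂_2 = (30 − 9) − 20 = 1, and ∂_2 has invariant factor 2 > 1, so H_1 = Z ⊕ Z/2Z.
  H_2: rank ker ∂_2 − rank ∂_3 = (20 − 20) − 0 = 0, and there is no ∂_3, so H_2 = 0.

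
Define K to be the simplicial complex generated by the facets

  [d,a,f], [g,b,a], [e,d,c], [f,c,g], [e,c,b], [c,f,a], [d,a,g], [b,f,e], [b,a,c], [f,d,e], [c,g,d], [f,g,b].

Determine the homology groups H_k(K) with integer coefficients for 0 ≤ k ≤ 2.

H_0 = Z,  H_1 = Z/2Z,  H_2 = 0.

We work with the vertex ordering a < b < c < d < e < f < g. The simplices of K, each written with vertices in increasing order, are:

  0-simplices (7): a, b, c, d, e, f, g
  1-simplices (18): ab, ac, ad, af, ag, bc, be, bf, bg, cd, ce, cf, cg, de, df, dg, ef, fg
  2-simplices (12): abc, abg, acf, adf, adg, bce, bef, bfg, cde, cdg, cfg, def

giving chain groups C_0 ≅ Z^7, C_1 ≅ Z^18, C_2 ≅ Z^12.

The boundary map ∂_1: C_1 → C_0 maps an edge to its endpoints' difference, ∂[p,q] = q − p.
The 7×18 boundary matrix has rank 6 and Smith normal form diag(1,1,1,1,1,1).

Boundary ∂_2: C_2 → C_1 acts by ∂[p,q,r] = [q,r] − [p,r] + [p,q]. For instance
  ∂cde = de − ce + cd,
  ∂cfg = fg − cg + cf.
The resulting 18×12 matrix has rank 12, and its Smith normal form has invariant factors (1,1,1,1,1,1,1,1,1,1,1,2).

From H_k ≅ ker(∂_k) / im(∂_{k+1}) we obtain:

  H_0: rank C_0 − rank ∂_1 = 7 − 6 = 1, and the invariant factors of ∂_1 are all 1, so H_0 ≅ Z.
  H_1: rank ker ∂_1 − rank ∂_2 = (18 − 6) − 12 = 0, and ∂_2 has invariant factor 2 > 1, so H_1 ≅ Z/2Z.
  H_2: rank ker ∂_2 − rank ∂_3 = (12 − 12) − 0 = 0, and there is no ∂_3, so H_2 ≅ 0.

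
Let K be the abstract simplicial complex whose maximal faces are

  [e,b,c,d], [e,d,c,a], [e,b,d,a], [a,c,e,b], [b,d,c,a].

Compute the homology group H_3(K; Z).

H_3 ≅ Z.

Take the total order a < b < c < d < e on the vertex set. Then K (dimension 3) consists of the simplices:

  0-simplices (5): a, b, c, d, e
  1-simplices (10): ab, ac, ad, ae, bc, bd, be, cd, ce, de
  2-simplices (10): abc, abd, abe, acd, ace, ade, bcd, bce, bde, cde
  3-simplices (5): abcd, abce, abde, acde, bcde

so the chain groups are C_0 ≅ Z^5, C_1 ≅ Z^10, C_2 ≅ Z^10, C_3 ≅ Z^5.

∂_1: C_1 → C_0 is given by ∂[p,q] = [q] − [p].
This gives a 5×10 integer matrix of rank 4; reducing to Smith normal form yields diagonal entries (1,1,1,1).

∂_2: C_2 → C_1 acts by ∂[p,q,r] = [q,r] − [p,r] + [p,q]. For instance
  ∂abd = bd − ad + ab,
  ∂acd = cd − ad + ac.
As a 10×10 matrix over Z this has rank 6, with invariant factors (1,1,1,1,1,1).

Boundary ∂_3: C_3 → C_2 sends each 3-simplex σ to the alternating sum Σ_i (−1)^i (σ with its i-th vertex removed). For instance
  ∂abde = bde − ade + abe − abd,
  ∂abce = bce − ace + abe − abc.
The 10×5 boundary matrix has rank 4 and Smith normal form diag(1,1,1,1).

Now H_k = ker ∂_k / im ∂_{k+1}, so:

  H_3: rank ker ∂_3 − rank ∂_4 = (5 − 4) − 0 = 1, and there is no ∂_4, so H_3 ≅ Z.

(K is a triangulation of the 3-sphere S^3.)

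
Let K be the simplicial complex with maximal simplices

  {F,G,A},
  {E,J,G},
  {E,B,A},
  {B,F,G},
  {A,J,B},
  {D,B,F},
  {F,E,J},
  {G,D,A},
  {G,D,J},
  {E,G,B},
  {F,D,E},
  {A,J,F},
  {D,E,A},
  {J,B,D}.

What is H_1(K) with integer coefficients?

H_1 = Z^2.

K has 7 vertices, 21 edges, 14 triangles.
rank ∂_1 = 6, rank ∂_2 = 13 ⇒ b_1 = 21 − 6 − 13 = 2; all invariant factors of ∂_2 are 1 so no torsion. So H_1 ≅ Z^2.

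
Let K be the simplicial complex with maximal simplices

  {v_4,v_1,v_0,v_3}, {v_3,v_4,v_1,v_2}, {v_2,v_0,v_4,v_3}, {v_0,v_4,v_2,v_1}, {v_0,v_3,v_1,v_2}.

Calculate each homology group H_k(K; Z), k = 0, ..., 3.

H_0 = Z,  H_1 = 0,  H_2 = 0,  H_3 = Z.

We work with the vertex ordering v_0 < v_1 < v_2 < v_3 < v_4. The simplices of K, each written with vertices in increasing order, are:

  0-simplices (5): [v_0], [v_1], [v_2], [v_3], [v_4]
  1-simplices (10): [v_0,v_1], [v_0,v_2], [v_0,v_3], [v_0,v_4], [v_1,v_2], [v_1,v_3], [v_1,v_4], [v_2,v_3], [v_2,v_4], [v_3,v_4]
  2-simplices (10): [v_0,v_1,v_2], [v_0,v_1,v_3], [v_0,v_1,v_4], [v_0,v_2,v_3], [v_0,v_2,v_4], [v_0,v_3,v_4], [v_1,v_2,v_3], [v_1,v_2,v_4], [v_1,v_3,v_4], [v_2,v_3,v_4]
  3-simplices (5): [v_0,v_1,v_2,v_3], [v_0,v_1,v_2,v_4], [v_0,v_1,v_3,v_4], [v_0,v_2,v_3,v_4], [v_1,v_2,v_3,v_4]

giving chain groups C_0 ≅ Z^5, C_1 ≅ Z^10, C_2 ≅ Z^10, C_3 ≅ Z^5.

Boundary ∂_1: C_1 → C_0 sends each edge [p,q] (with p < q) to q − p.
As a 5×10 matrix over Z this has rank 4, with invariant factors (1,1,1,1).

Boundary ∂_2: C_2 → C_1 acts by ∂[p,q,r] = [q,r] − [p,r] + [p,q]. For instance
  ∂[v_0,v_2,v_4] = [v_2,v_4] − [v_0,v_4] + [v_0,v_2],
  ∂[v_1,v_3,v_4] = [v_3,v_4] − [v_1,v_4] + [v_1,v_3].
This gives a 10×10 integer matrix of rank 6; reducing to Smith normal form yields diagonal entries (1,1,1,1,1,1).

The boundary map ∂_3: C_3 → C_2 sends each 3-simplex σ to the alternating sum Σ_i (−1)^i (σ with its i-th vertex removed). For instance
  ∂[v_0,v_1,v_2,v_4] = [v_1,v_2,v_4] − [v_0,v_2,v_4] + [v_0,v_1,v_4] − [v_0,v_1,v_2],
  ∂[v_0,v_1,v_3,v_4] = [v_1,v_3,v_4] − [v_0,v_3,v_4] + [v_0,v_1,v_4] − [v_0,v_1,v_3].
As a 10×5 matrix over Z this has rank 4, with invariant factors (1,1,1,1).

Reading off H_k = ker ∂_k / im ∂_{k+1}:

  H_0: rank C_0 − rank ∂_1 = 5 − 4 = 1, and the invariant factors of ∂_1 are all 1, so H_0 ≅ Z.
  H_1: rank ker ∂_1 − rank ∂_2 = (10 − 4) − 6 = 0, and the invariant factors of ∂_2 are all 1, so H_1 ≅ 0.
  H_2: rank ker ∂_2 − rank ∂_3 = (10 − 6) − 4 = 0, and the invariant factors of ∂_3 are all 1, so H_2 ≅ 0.
  H_3: rank ker ∂_3 − rank ∂_4 = (5 − 4) − 0 = 1, and there is no ∂_4, so H_3 ≅ Z.

As a check, the Euler characteristic is 5 − 10 + 10 − 5 = 0, which agrees with 1 − 0 + 0 − 1 = 0.
(K is a triangulation of the 3-sphere S^3.)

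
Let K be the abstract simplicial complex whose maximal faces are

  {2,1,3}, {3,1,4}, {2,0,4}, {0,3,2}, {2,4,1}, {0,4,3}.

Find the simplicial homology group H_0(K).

H_0 = Z.

Take the total order 0 < 1 < 2 < 3 < 4 on the vertex set. Then K (dimension 2) consists of the simplices:

  0-simplices (5): [0], [1], [2], [3], [4]
  1-simplices (9): [0,2], [0,3], [0,4], [1,2], [1,3], [1,4], [2,3], [2,4], [3,4]
  2-simplices (6): [0,2,3], [0,2,4], [0,3,4], [1,2,3], [1,2,4], [1,3,4]

giving chain groups C_0 ≅ Z^5, C_1 ≅ Z^9, C_2 ≅ Z^6.

Boundary ∂_1: C_1 → C_0 maps an edge to its endpoints' difference, ∂[p,q] = q − p.
The resulting 5×9 matrix has rank 4, and its Smith normal form has invariant factors (1,1,1,1).

Boundary ∂_2: C_2 → C_1 maps a triangle to the signed sum of its edges. For instance
  ∂[1,2,3] = [2,3] − [1,3] + [1,2],
  ∂[0,2,3] = [2,3] − [0,3] + [0,2].
This gives a 9×6 integer matrix of rank 5; reducing to Smith normal form yields diagonal entries (1,1,1,1,1).

From H_k ≅ ker(∂_k) / im(∂_{k+1}) we obtain:

  H_0: rank C_0 − rank ∂_1 = 5 − 4 = 1, and the invariant factors of ∂_1 are all 1, so H_0 = Z.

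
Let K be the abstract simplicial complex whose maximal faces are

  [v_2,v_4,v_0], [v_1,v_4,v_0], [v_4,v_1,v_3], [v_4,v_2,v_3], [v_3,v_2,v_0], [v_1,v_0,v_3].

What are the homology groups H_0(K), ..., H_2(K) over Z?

Fix the vertex order v_0 < v_1 < v_2 < v_3 < v_4 and write every simplex with vertices in increasing order. Then dim K = 2 and the simplices of K are:

  0-simplices (5): [v_0], [v_1], [v_2], [v_3], [v_4]
  1-simplices (9): [v_0,v_1], [v_0,v_2], [v_0,v_3], [v_0,v_4], [v_1,v_3], [v_1,v_4], [v_2,v_3], [v_2,v_4], [v_3,v_4]
  2-simplices (6): [v_0,v_1,v_3], [v_0,v_1,v_4], [v_0,v_2,v_3], [v_0,v_2,v_4], [v_1,v_3,v_4], [v_2,v_3,v_4]

so the chain groups are C_0 ≅ Z^5, C_1 ≅ Z^9, C_2 ≅ Z^6.

∂_1: C_1 → C_0 is given by ∂[p,q] = [q] − [p].
This gives a 5×9 integer matrix of rank 4; reducing to Smith normal form yields diagonal entries (1,1,1,1).

∂_2: C_2 → C_1 maps a triangle to the signed sum of its edges. For instance
  ∂[v_1,v_3,v_4] = [v_3,v_4] − [v_1,v_4] + [v_1,v_3],
  ∂[v_0,v_1,v_4] = [v_1,v_4] − [v_0,v_4] + [v_0,v_1].
The 9×6 boundary matrix has rank 5 and Smith normal form diag(1,1,1,1,1).

From H_k ≅ ker(∂_k) / im(∂_{k+1}) we obtain:

  H_0: rank C_0 − rank ∂_1 = 5 − 4 = 1, and the invariant factors of ∂_1 are all 1, so H_0 = Z.
  H_1: rank ker ∂_1 − rank ∂_2 = (9 − 4) − 5 = 0, and the invariant factors of ∂_2 are all 1, so H_1 = 0.
  H_2: rank ker ∂_2 − rank ∂_3 = (6 − 5) − 0 = 1, and there is no ∂_3, so H_2 = Z.

H_0 = Z,  H_1 = 0,  H_2 = Z.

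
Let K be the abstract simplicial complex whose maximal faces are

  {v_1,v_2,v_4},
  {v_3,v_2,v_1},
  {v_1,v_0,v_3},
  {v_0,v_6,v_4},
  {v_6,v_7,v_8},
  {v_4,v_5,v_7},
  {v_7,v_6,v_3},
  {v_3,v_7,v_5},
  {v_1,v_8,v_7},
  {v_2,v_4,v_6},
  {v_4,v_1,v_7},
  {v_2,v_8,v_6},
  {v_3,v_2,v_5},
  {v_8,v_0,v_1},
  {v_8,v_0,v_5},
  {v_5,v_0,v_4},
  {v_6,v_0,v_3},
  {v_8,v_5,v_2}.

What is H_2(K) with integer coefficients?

H_2 = Z.

We work with the vertex ordering v_0 < v_1 < v_2 < v_3 < v_4 < v_5 < v_6 < v_7 < v_8. The simplices of K, each written with vertices in increasing order, are:

  0-simplices (9): [v_0], [v_1], [v_2], [v_3], [v_4], [v_5], [v_6], [v_7], [v_8]
  1-simplices (27): (27 of them)
  2-simplices (18): (18 of them)

Hence C_0 ≅ Z^9, C_1 ≅ Z^27, C_2 ≅ Z^18.

∂_1: C_1 → C_0 maps an edge to its endpoints' difference, ∂[p,q] = q − p. For instance
  ∂[v_1,v_3] = [v_3] − [v_1].
The 9×27 boundary matrix has rank 8 and Smith normal form diag(1,1,1,1,1,1,1,1).

The boundary map ∂_2: C_2 → C_1 sends each 2-simplex [p,q,r] to [q,r] − [p,r] + [p,q]. For instance
  ∂[v_0,v_3,v_6] = [v_3,v_6] − [v_0,v_6] + [v_0,v_3],
  ∂[v_1,v_4,v_7] = [v_4,v_7] − [v_1,v_7] + [v_1,v_4].
The resulting 27×18 matrix has rank 17, and its Smith normal form has invariant factors (1,1,1,1,1,1,1,1,1,1,1,1,1,1,1,1,1).

Now H_k = ker ∂_k / im ∂_{k+1}, so:

  H_2: rank ker ∂_2 − rank ∂_3 = (18 − 17) − 0 = 1, and there is no ∂_3, so H_2 = Z.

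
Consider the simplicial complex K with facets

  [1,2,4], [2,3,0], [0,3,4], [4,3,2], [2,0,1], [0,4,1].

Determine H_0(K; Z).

Take the total order 0 < 1 < 2 < 3 < 4 on the vertex set. Then K (dimension 2) consists of the simplices:

  0-simplices (5): [0], [1], [2], [3], [4]
  1-simplices (9): [0,1], [0,2], [0,3], [0,4], [1,2], [1,4], [2,3], [2,4], [3,4]
  2-simplices (6): [0,1,2], [0,1,4], [0,2,3], [0,3,4], [1,2,4], [2,3,4]

Hence C_0 ≅ Z^5, C_1 ≅ Z^9, C_2 ≅ Z^6.

Boundary ∂_1: C_1 → C_0 maps an edge to its endpoints' difference, ∂[p,q] = q − p.
As a 5×9 matrix over Z this has rank 4, with invariant factors (1,1,1,1).

Boundary ∂_2: C_2 → C_1 acts by ∂[p,q,r] = [q,r] − [p,r] + [p,q]. For instance
  ∂[0,2,3] = [2,3] − [0,3] + [0,2],
  ∂[1,2,4] = [2,4] − [1,4] + [1,2].
The 9×6 boundary matrix has rank 5 and Smith normal form diag(1,1,1,1,1).

Computing H_k = (kernel of ∂_k) / (image of ∂_{k+1}):

  H_0: rank C_0 − rank ∂_1 = 5 − 4 = 1, and the invariant factors of ∂_1 are all 1, so H_0 = Z.

(K is a triangulation of the 2-sphere S^2.)

H_0 ≅ Z.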